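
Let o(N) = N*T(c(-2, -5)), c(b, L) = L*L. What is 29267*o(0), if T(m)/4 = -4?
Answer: 0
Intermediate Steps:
c(b, L) = L²
T(m) = -16 (T(m) = 4*(-4) = -16)
o(N) = -16*N (o(N) = N*(-16) = -16*N)
29267*o(0) = 29267*(-16*0) = 29267*0 = 0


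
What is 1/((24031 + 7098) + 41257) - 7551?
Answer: -546586685/72386 ≈ -7551.0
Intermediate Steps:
1/((24031 + 7098) + 41257) - 7551 = 1/(31129 + 41257) - 7551 = 1/72386 - 7551 = -546586685/72386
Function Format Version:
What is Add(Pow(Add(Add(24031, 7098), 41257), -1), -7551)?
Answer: Rational(-546586685, 72386) ≈ -7551.0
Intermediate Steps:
Add(Pow(Add(Add(24031, 7098), 41257), -1), -7551) = Add(Pow(Add(31129, 41257), -1), -7551) = Add(Pow(72386, -1), -7551) = Add(Rational(1, 72386), -7551) = Rational(-546586685, 72386)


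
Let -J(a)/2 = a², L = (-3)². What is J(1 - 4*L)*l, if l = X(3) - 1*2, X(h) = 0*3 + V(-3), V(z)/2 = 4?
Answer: -14700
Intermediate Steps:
L = 9
V(z) = 8 (V(z) = 2*4 = 8)
J(a) = -2*a²
X(h) = 8 (X(h) = 0*3 + 8 = 0 + 8 = 8)
l = 6 (l = 8 - 1*2 = 8 - 2 = 6)
J(1 - 4*L)*l = -2*(1 - 4*9)²*6 = -2*(1 - 36)²*6 = -2*(-35)²*6 = -2*1225*6 = -2450*6 = -14700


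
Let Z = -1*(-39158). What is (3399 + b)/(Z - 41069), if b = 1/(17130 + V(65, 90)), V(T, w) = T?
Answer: -58445806/32859645 ≈ -1.7787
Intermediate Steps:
Z = 39158
b = 1/17195 (b = 1/(17130 + 65) = 1/17195 ≈ 5.8156e-5)
(3399 + b)/(Z - 41069) = (3399 + 1/17195)/(39158 - 41069) = (58445806/17195)/(-1911) = (58445806/17195)*(-1/1911) = -58445806/32859645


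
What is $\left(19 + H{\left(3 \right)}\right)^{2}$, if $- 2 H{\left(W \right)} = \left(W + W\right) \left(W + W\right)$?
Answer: $1$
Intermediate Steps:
$H{\left(W \right)} = - 2 W^{2}$ ($H{\left(W \right)} = - \frac{\left(W + W\right) \left(W + W\right)}{2} = - \frac{2 W 2 W}{2} = - \frac{4 W^{2}}{2} = - 2 W^{2}$)
$\left(19 + H{\left(3 \right)}\right)^{2} = \left(19 - 2 \cdot 3^{2}\right)^{2} = \left(19 - 18\right)^{2} = 1^{2} = 1$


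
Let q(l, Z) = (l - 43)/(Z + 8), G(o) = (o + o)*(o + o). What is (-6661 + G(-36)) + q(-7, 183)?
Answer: -282157/191 ≈ -1477.3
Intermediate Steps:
G(o) = 4*o² (G(o) = (2*o)*(2*o) = 4*o²)
q(l, Z) = (-43 + l)/(8 + Z)
(-6661 + G(-36)) + q(-7, 183) = (-6661 + 4*(-36)²) + (-43 - 7)/(8 + 183) = (-6661 + 4*1296) - 50/191 = (-6661 + 5184) + (1/191)*(-50) = -1477 - 50/191 = -282157/191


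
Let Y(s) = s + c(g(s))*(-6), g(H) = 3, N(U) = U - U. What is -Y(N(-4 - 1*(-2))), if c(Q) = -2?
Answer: -12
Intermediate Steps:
N(U) = 0
Y(s) = 12 + s (Y(s) = s - 2*(-6) = s + 12 = 12 + s)
-Y(N(-4 - 1*(-2))) = -(12 + 0) = -1*12 = -12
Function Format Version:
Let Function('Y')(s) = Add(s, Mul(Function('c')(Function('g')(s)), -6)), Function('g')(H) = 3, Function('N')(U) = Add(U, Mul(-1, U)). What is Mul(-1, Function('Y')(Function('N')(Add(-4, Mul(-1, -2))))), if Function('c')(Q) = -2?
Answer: -12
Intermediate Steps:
Function('N')(U) = 0
Function('Y')(s) = Add(12, s) (Function('Y')(s) = Add(s, Mul(-2, -6)) = Add(s, 12) = Add(12, s))
Mul(-1, Function('Y')(Function('N')(Add(-4, Mul(-1, -2))))) = Mul(-1, Add(12, 0)) = Mul(-1, 12) = -12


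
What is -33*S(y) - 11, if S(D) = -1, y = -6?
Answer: 22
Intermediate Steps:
-33*S(y) - 11 = -33*(-1) - 11 = 33 - 11 = 22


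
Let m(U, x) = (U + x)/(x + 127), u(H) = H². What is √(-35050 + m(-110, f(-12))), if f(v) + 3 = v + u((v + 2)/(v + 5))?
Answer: 15*I*√1216106661/2794 ≈ 187.22*I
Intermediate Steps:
f(v) = -3 + v + (2 + v)²/(5 + v)² (f(v) = -3 + (v + ((v + 2)/(v + 5))²) = -3 + (v + ((2 + v)/(5 + v))²) = -3 + (v + (2 + v)²/(5 + v)²) = -3 + v + (2 + v)²/(5 + v)²)
m(U, x) = (U + x)/(127 + x)
√(-35050 + m(-110, f(-12))) = √(-35050 + (-110 + (-3 - 12 + (2 - 12)²/(5 - 12)²))/(127 + (-3 - 12 + (2 - 12)²/(5 - 12)²))) = √(-35050 + (-110 + (-3 - 12 + (-10)²/(-7)²))/(127 + (-3 - 12 + (-10)²/(-7)²))) = √(-35050 + (-110 + (-3 - 12 + 100*(1/49)))/(127 + (-3 - 12 + 100*(1/49)))) = √(-35050 + (-110 + (-3 - 12 + 100/49))/(127 + (-3 - 12 + 100/49))) = √(-35050 + (-110 - 635/49)/(127 - 635/49)) = √(-35050 - 6025/49/(5588/49)) = √(-35050 + (49/5588)*(-6025/49)) = √(-35050 - 6025/5588) = √(-195865425/5588) = 15*I*√1216106661/2794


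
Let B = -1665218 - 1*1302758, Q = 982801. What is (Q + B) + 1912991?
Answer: -72184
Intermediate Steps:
B = -2967976 (B = -1665218 - 1302758 = -2967976)
(Q + B) + 1912991 = (982801 - 2967976) + 1912991 = -1985175 + 1912991 = -72184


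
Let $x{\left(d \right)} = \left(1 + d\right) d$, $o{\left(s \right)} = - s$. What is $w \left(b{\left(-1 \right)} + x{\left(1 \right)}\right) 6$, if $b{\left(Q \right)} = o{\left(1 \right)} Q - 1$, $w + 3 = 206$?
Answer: $2436$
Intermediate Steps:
$w = 203$ ($w = -3 + 206 = 203$)
$x{\left(d \right)} = d \left(1 + d\right)$
$b{\left(Q \right)} = -1 - Q$ ($b{\left(Q \right)} = \left(-1\right) 1 Q - 1 = - Q - 1 = -1 - Q$)
$w \left(b{\left(-1 \right)} + x{\left(1 \right)}\right) 6 = 203 \left(\left(-1 - -1\right) + 1 \left(1 + 1\right)\right) 6 = 203 \left(\left(-1 + 1\right) + 1 \cdot 2\right) 6 = 203 \left(0 + 2\right) 6 = 203 \cdot 2 \cdot 6 = 203 \cdot 12 = 2436$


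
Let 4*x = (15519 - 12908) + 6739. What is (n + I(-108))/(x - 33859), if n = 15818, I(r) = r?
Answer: -31420/63043 ≈ -0.49839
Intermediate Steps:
x = 4675/2 (x = ((15519 - 12908) + 6739)/4 = (2611 + 6739)/4 = (1/4)*9350 = 4675/2 ≈ 2337.5)
(n + I(-108))/(x - 33859) = (15818 - 108)/(4675/2 - 33859) = 15710/(-63043/2) = 15710*(-2/63043) = -31420/63043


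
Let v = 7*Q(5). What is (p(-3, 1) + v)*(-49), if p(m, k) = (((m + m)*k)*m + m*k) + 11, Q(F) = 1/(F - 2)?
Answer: -4165/3 ≈ -1388.3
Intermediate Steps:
Q(F) = 1/(-2 + F)
v = 7/3 (v = 7/(-2 + 5) = 7/3 ≈ 2.3333)
p(m, k) = 11 + k*m + 2*k*m² (p(m, k) = (((2*m)*k)*m + k*m) + 11 = ((2*k*m)*m + k*m) + 11 = (2*k*m² + k*m) + 11 = (k*m + 2*k*m²) + 11 = 11 + k*m + 2*k*m²)
(p(-3, 1) + v)*(-49) = ((11 + 1*(-3) + 2*1*(-3)²) + 7/3)*(-49) = ((11 - 3 + 2*1*9) + 7/3)*(-49) = ((11 - 3 + 18) + 7/3)*(-49) = (26 + 7/3)*(-49) = (85/3)*(-49) = -4165/3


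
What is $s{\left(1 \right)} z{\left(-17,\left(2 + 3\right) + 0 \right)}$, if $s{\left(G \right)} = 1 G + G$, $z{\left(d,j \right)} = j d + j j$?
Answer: $-120$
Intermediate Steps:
$z{\left(d,j \right)} = j^{2} + d j$ ($z{\left(d,j \right)} = d j + j^{2} = j^{2} + d j$)
$s{\left(G \right)} = 2 G$ ($s{\left(G \right)} = G + G = 2 G$)
$s{\left(1 \right)} z{\left(-17,\left(2 + 3\right) + 0 \right)} = 2 \cdot 1 \left(\left(2 + 3\right) + 0\right) \left(-17 + \left(\left(2 + 3\right) + 0\right)\right) = 2 \left(5 + 0\right) \left(-17 + \left(5 + 0\right)\right) = 2 \cdot 5 \left(-17 + 5\right) = 2 \cdot 5 \left(-12\right) = 2 \left(-60\right) = -120$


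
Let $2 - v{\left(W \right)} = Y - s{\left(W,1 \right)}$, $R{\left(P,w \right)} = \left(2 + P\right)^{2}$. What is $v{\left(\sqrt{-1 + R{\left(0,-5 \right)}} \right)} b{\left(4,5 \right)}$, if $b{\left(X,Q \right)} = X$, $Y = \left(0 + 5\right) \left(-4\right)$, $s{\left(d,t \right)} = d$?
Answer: $88 + 4 \sqrt{3} \approx 94.928$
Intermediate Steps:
$Y = -20$ ($Y = 5 \left(-4\right) = -20$)
$v{\left(W \right)} = 22 + W$ ($v{\left(W \right)} = 2 - \left(-20 - W\right) = 2 + \left(20 + W\right) = 22 + W$)
$v{\left(\sqrt{-1 + R{\left(0,-5 \right)}} \right)} b{\left(4,5 \right)} = \left(22 + \sqrt{-1 + \left(2 + 0\right)^{2}}\right) 4 = \left(22 + \sqrt{-1 + 2^{2}}\right) 4 = \left(22 + \sqrt{-1 + 4}\right) 4 = \left(22 + \sqrt{3}\right) 4 = 88 + 4 \sqrt{3}$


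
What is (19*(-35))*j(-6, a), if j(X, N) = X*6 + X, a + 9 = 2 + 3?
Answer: 27930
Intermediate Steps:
a = -4 (a = -9 + (2 + 3) = -9 + 5 = -4)
j(X, N) = 7*X (j(X, N) = 6*X + X = 7*X)
(19*(-35))*j(-6, a) = (19*(-35))*(7*(-6)) = -665*(-42) = 27930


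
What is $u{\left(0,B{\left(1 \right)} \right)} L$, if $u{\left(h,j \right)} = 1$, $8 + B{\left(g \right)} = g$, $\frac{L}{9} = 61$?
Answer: $549$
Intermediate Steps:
$L = 549$ ($L = 9 \cdot 61 = 549$)
$B{\left(g \right)} = -8 + g$
$u{\left(0,B{\left(1 \right)} \right)} L = 1 \cdot 549 = 549$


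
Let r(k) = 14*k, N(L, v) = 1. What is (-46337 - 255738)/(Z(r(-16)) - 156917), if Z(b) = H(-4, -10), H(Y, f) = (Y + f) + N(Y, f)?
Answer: 60415/31386 ≈ 1.9249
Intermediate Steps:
H(Y, f) = 1 + Y + f (H(Y, f) = (Y + f) + 1 = 1 + Y + f)
Z(b) = -13 (Z(b) = 1 - 4 - 10 = -13)
(-46337 - 255738)/(Z(r(-16)) - 156917) = (-46337 - 255738)/(-13 - 156917) = -302075/(-156930) = -302075*(-1/156930) = 60415/31386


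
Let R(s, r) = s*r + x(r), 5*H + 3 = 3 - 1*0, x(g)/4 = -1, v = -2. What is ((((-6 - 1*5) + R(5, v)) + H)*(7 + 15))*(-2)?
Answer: 1100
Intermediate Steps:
x(g) = -4 (x(g) = 4*(-1) = -4)
H = 0 (H = -3/5 + (3 - 1*0)/5 = -3/5 + (3 + 0)/5 = -3/5 + (1/5)*3 = -3/5 + 3/5 = 0)
R(s, r) = -4 + r*s (R(s, r) = s*r - 4 = r*s - 4 = -4 + r*s)
((((-6 - 1*5) + R(5, v)) + H)*(7 + 15))*(-2) = ((((-6 - 1*5) + (-4 - 2*5)) + 0)*(7 + 15))*(-2) = ((((-6 - 5) + (-4 - 10)) + 0)*22)*(-2) = (((-11 - 14) + 0)*22)*(-2) = ((-25 + 0)*22)*(-2) = -25*22*(-2) = -550*(-2) = 1100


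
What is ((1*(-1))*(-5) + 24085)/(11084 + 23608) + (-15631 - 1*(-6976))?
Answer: -50039195/5782 ≈ -8654.3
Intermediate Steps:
((1*(-1))*(-5) + 24085)/(11084 + 23608) + (-15631 - 1*(-6976)) = (-1*(-5) + 24085)/34692 + (-15631 + 6976) = (5 + 24085)*(1/34692) - 8655 = 24090*(1/34692) - 8655 = 4015/5782 - 8655 = -50039195/5782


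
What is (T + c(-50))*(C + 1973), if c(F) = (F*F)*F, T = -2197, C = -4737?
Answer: 351572508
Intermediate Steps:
c(F) = F³ (c(F) = F²*F = F³)
(T + c(-50))*(C + 1973) = (-2197 + (-50)³)*(-4737 + 1973) = (-2197 - 125000)*(-2764) = -127197*(-2764) = 351572508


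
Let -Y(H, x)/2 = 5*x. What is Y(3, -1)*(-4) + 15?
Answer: -25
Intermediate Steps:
Y(H, x) = -10*x
Y(3, -1)*(-4) + 15 = -10*(-1)*(-4) + 15 = 10*(-4) + 15 = -40 + 15 = -25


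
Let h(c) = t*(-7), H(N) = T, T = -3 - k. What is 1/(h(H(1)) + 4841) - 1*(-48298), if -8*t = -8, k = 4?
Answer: 233472533/4834 ≈ 48298.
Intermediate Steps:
T = -7 (T = -3 - 1*4 = -3 - 4 = -7)
t = 1 (t = -1/8*(-8) = 1)
H(N) = -7
h(c) = -7 (h(c) = 1*(-7) = -7)
1/(h(H(1)) + 4841) - 1*(-48298) = 1/(-7 + 4841) - 1*(-48298) = 1/4834 + 48298 = 233472533/4834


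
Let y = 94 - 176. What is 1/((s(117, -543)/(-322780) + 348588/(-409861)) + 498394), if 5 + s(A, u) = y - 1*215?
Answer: 66147466790/32967444366606951 ≈ 2.0064e-6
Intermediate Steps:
y = -82
s(A, u) = -302 (s(A, u) = -5 + (-82 - 1*215) = -5 + (-82 - 215) = -5 - 297 = -302)
1/((s(117, -543)/(-322780) + 348588/(-409861)) + 498394) = 1/((-302/(-322780) + 348588/(-409861)) + 498394) = 1/((-302*(-1/322780) + 348588*(-1/409861)) + 498394) = 1/((151/161390 - 348588/409861) + 498394) = 1/(-56196728309/66147466790 + 498394) = 1/(32967444366606951/66147466790) = 66147466790/32967444366606951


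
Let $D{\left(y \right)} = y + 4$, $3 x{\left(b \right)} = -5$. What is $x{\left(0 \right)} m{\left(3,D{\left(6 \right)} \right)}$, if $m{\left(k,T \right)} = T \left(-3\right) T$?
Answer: $500$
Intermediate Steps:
$x{\left(b \right)} = - \frac{5}{3}$ ($x{\left(b \right)} = \frac{1}{3} \left(-5\right) = - \frac{5}{3}$)
$D{\left(y \right)} = 4 + y$
$m{\left(k,T \right)} = - 3 T^{2}$ ($m{\left(k,T \right)} = - 3 T T = - 3 T^{2}$)
$x{\left(0 \right)} m{\left(3,D{\left(6 \right)} \right)} = - \frac{5 \left(- 3 \left(4 + 6\right)^{2}\right)}{3} = - \frac{5 \left(- 3 \cdot 10^{2}\right)}{3} = - \frac{5 \left(\left(-3\right) 100\right)}{3} = \left(- \frac{5}{3}\right) \left(-300\right) = 500$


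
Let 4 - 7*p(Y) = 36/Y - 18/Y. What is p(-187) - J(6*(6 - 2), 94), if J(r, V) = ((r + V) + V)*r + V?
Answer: -6782472/1309 ≈ -5181.4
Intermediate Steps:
p(Y) = 4/7 - 18/(7*Y) (p(Y) = 4/7 - (36/Y - 18/Y)/7 = 4/7 - 18/(7*Y))
J(r, V) = V + r*(r + 2*V) (J(r, V) = ((V + r) + V)*r + V = (r + 2*V)*r + V = r*(r + 2*V) + V = V + r*(r + 2*V))
p(-187) - J(6*(6 - 2), 94) = (2/7)*(-9 + 2*(-187))/(-187) - (94 + (6*(6 - 2))**2 + 2*94*(6*(6 - 2))) = (2/7)*(-1/187)*(-9 - 374) - (94 + (6*4)**2 + 2*94*(6*4)) = (2/7)*(-1/187)*(-383) - (94 + 24**2 + 2*94*24) = 766/1309 - (94 + 576 + 4512) = 766/1309 - 1*5182 = 766/1309 - 5182 = -6782472/1309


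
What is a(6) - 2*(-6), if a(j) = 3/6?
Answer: 25/2 ≈ 12.500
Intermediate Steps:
a(j) = ½ (a(j) = 3*(⅙) = ½)
a(6) - 2*(-6) = ½ - 2*(-6) = ½ + 12 = 25/2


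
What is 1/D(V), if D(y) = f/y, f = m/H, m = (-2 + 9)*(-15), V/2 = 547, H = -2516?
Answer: 2752504/105 ≈ 26214.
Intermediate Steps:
V = 1094 (V = 2*547 = 1094)
m = -105 (m = 7*(-15) = -105)
f = 105/2516 (f = -105/(-2516) = -105*(-1/2516) = 105/2516 ≈ 0.041733)
D(y) = 105/(2516*y)
1/D(V) = 1/((105/2516)/1094) = 1/((105/2516)*(1/1094)) = 1/(105/2752504) = 2752504/105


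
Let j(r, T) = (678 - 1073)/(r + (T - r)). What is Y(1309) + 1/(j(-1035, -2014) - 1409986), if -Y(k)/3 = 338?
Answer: -2879467370740/2839711409 ≈ -1014.0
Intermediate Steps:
j(r, T) = -395/T
Y(k) = -1014 (Y(k) = -3*338 = -1014)
Y(1309) + 1/(j(-1035, -2014) - 1409986) = -1014 + 1/(-395/(-2014) - 1409986) = -1014 + 1/(-395*(-1/2014) - 1409986) = -1014 + 1/(395/2014 - 1409986) = -1014 + 1/(-2839711409/2014) = -1014 - 2014/2839711409 = -2879467370740/2839711409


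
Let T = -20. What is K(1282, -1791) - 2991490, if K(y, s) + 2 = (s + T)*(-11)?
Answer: -2971571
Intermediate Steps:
K(y, s) = 218 - 11*s (K(y, s) = -2 + (s - 20)*(-11) = -2 + (-20 + s)*(-11) = -2 + (220 - 11*s) = 218 - 11*s)
K(1282, -1791) - 2991490 = (218 - 11*(-1791)) - 2991490 = (218 + 19701) - 2991490 = 19919 - 2991490 = -2971571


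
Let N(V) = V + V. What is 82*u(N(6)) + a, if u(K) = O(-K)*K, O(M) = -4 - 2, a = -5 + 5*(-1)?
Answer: -5914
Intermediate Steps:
a = -10 (a = -5 - 5 = -10)
O(M) = -6
N(V) = 2*V
u(K) = -6*K
82*u(N(6)) + a = 82*(-12*6) - 10 = 82*(-6*12) - 10 = 82*(-72) - 10 = -5904 - 10 = -5914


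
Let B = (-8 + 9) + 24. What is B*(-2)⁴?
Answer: 400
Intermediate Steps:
B = 25 (B = 1 + 24 = 25)
B*(-2)⁴ = 25*(-2)⁴ = 25*16 = 400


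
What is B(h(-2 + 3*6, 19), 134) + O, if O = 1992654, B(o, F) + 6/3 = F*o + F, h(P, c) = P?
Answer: 1994930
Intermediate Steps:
B(o, F) = -2 + F + F*o (B(o, F) = -2 + (F*o + F) = -2 + (F + F*o) = -2 + F + F*o)
B(h(-2 + 3*6, 19), 134) + O = (-2 + 134 + 134*(-2 + 3*6)) + 1992654 = (-2 + 134 + 134*(-2 + 18)) + 1992654 = (-2 + 134 + 134*16) + 1992654 = (-2 + 134 + 2144) + 1992654 = 2276 + 1992654 = 1994930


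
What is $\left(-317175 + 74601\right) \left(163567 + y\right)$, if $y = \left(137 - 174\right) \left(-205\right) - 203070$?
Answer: $7742476932$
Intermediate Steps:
$y = -195485$ ($y = \left(-37\right) \left(-205\right) - 203070 = 7585 - 203070 = -195485$)
$\left(-317175 + 74601\right) \left(163567 + y\right) = \left(-317175 + 74601\right) \left(163567 - 195485\right) = \left(-242574\right) \left(-31918\right) = 7742476932$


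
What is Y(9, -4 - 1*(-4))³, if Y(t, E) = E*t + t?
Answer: 729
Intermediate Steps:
Y(t, E) = t + E*t
Y(9, -4 - 1*(-4))³ = (9*(1 + (-4 - 1*(-4))))³ = (9*(1 + (-4 + 4)))³ = (9*(1 + 0))³ = (9*1)³ = 9³ = 729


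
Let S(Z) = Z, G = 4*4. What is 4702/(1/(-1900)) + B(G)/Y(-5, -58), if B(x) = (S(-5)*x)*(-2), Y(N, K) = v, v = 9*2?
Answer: -80404120/9 ≈ -8.9338e+6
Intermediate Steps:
G = 16
v = 18
Y(N, K) = 18
B(x) = 10*x (B(x) = -5*x*(-2) = 10*x)
4702/(1/(-1900)) + B(G)/Y(-5, -58) = 4702/(1/(-1900)) + (10*16)/18 = 4702/(-1/1900) + 160*(1/18) = 4702*(-1900) + 80/9 = -8933800 + 80/9 = -80404120/9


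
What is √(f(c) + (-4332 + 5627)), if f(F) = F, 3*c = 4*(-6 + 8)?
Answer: √11679/3 ≈ 36.023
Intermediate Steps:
c = 8/3 (c = (4*(-6 + 8))/3 = (4*2)/3 = (⅓)*8 = 8/3 ≈ 2.6667)
√(f(c) + (-4332 + 5627)) = √(8/3 + (-4332 + 5627)) = √(8/3 + 1295) = √(3893/3) = √11679/3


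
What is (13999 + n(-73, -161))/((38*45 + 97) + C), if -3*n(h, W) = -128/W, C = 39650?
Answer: 6761389/20023731 ≈ 0.33767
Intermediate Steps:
n(h, W) = 128/(3*W) (n(h, W) = -(-128)/(3*W) = 128/(3*W))
(13999 + n(-73, -161))/((38*45 + 97) + C) = (13999 + (128/3)/(-161))/((38*45 + 97) + 39650) = (13999 + (128/3)*(-1/161))/((1710 + 97) + 39650) = (13999 - 128/483)/(1807 + 39650) = (6761389/483)/41457 = (6761389/483)*(1/41457) = 6761389/20023731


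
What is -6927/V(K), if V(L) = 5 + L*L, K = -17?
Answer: -2309/98 ≈ -23.561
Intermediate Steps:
V(L) = 5 + L**2
-6927/V(K) = -6927/(5 + (-17)**2) = -6927/(5 + 289) = -6927/294 = -6927*1/294 = -2309/98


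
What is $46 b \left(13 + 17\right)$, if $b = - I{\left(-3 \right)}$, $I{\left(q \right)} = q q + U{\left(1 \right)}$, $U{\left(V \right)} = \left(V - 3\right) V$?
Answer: $-9660$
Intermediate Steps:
$U{\left(V \right)} = V \left(-3 + V\right)$ ($U{\left(V \right)} = \left(-3 + V\right) V = V \left(-3 + V\right)$)
$I{\left(q \right)} = -2 + q^{2}$ ($I{\left(q \right)} = q q + 1 \left(-3 + 1\right) = q^{2} + 1 \left(-2\right) = q^{2} - 2 = -2 + q^{2}$)
$b = -7$ ($b = - (-2 + \left(-3\right)^{2}) = - (-2 + 9) = \left(-1\right) 7 = -7$)
$46 b \left(13 + 17\right) = 46 \left(-7\right) \left(13 + 17\right) = \left(-322\right) 30 = -9660$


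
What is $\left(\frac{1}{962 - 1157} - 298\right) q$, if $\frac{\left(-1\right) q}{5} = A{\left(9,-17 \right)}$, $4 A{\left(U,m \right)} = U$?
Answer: $\frac{174333}{52} \approx 3352.6$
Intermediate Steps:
$A{\left(U,m \right)} = \frac{U}{4}$
$q = - \frac{45}{4}$ ($q = - 5 \cdot \frac{1}{4} \cdot 9 = \left(-5\right) \frac{9}{4} = - \frac{45}{4} \approx -11.25$)
$\left(\frac{1}{962 - 1157} - 298\right) q = \left(\frac{1}{962 - 1157} - 298\right) \left(- \frac{45}{4}\right) = \left(\frac{1}{-195} - 298\right) \left(- \frac{45}{4}\right) = \left(- \frac{1}{195} - 298\right) \left(- \frac{45}{4}\right) = \left(- \frac{58111}{195}\right) \left(- \frac{45}{4}\right) = \frac{174333}{52}$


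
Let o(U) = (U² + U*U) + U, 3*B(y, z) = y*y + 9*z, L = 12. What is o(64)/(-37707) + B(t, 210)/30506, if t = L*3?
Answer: -35302117/191714957 ≈ -0.18414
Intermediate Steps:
t = 36 (t = 12*3 = 36)
B(y, z) = 3*z + y²/3 (B(y, z) = (y*y + 9*z)/3 = (y² + 9*z)/3 = 3*z + y²/3)
o(U) = U + 2*U² (o(U) = (U² + U²) + U = 2*U² + U = U + 2*U²)
o(64)/(-37707) + B(t, 210)/30506 = (64*(1 + 2*64))/(-37707) + (3*210 + (⅓)*36²)/30506 = (64*(1 + 128))*(-1/37707) + (630 + (⅓)*1296)*(1/30506) = (64*129)*(-1/37707) + (630 + 432)*(1/30506) = 8256*(-1/37707) + 1062*(1/30506) = -2752/12569 + 531/15253 = -35302117/191714957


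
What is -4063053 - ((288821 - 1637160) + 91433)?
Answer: -2806147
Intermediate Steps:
-4063053 - ((288821 - 1637160) + 91433) = -4063053 - (-1348339 + 91433) = -4063053 - 1*(-1256906) = -4063053 + 1256906 = -2806147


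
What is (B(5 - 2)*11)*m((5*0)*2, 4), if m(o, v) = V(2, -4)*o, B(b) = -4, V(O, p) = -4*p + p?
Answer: 0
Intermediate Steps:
V(O, p) = -3*p
m(o, v) = 12*o (m(o, v) = (-3*(-4))*o = 12*o)
(B(5 - 2)*11)*m((5*0)*2, 4) = (-4*11)*(12*((5*0)*2)) = -528*0*2 = -528*0 = -44*0 = 0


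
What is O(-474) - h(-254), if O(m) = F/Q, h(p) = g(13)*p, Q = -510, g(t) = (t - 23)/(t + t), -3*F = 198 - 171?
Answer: -215861/2210 ≈ -97.675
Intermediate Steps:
F = -9 (F = -(198 - 171)/3 = -⅓*27 = -9)
g(t) = (-23 + t)/(2*t) (g(t) = (-23 + t)/((2*t)) = (-23 + t)*(1/(2*t)) = (-23 + t)/(2*t))
h(p) = -5*p/13 (h(p) = ((½)*(-23 + 13)/13)*p = ((½)*(1/13)*(-10))*p = -5*p/13)
O(m) = 3/170 (O(m) = -9/(-510) = -9*(-1/510) = 3/170)
O(-474) - h(-254) = 3/170 - (-5)*(-254)/13 = 3/170 - 1*1270/13 = 3/170 - 1270/13 = -215861/2210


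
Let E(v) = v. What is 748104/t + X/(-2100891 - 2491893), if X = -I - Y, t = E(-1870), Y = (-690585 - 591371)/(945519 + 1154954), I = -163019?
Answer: -1202935610784393323/3006654188562640 ≈ -400.09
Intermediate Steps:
Y = -1281956/2100473 ≈ -0.61032
t = -1870
X = 342418289943/2100473 (X = -1*(-163019) - 1*(-1281956/2100473) = 163019 + 1281956/2100473 = 342418289943/2100473 ≈ 1.6302e+5)
748104/t + X/(-2100891 - 2491893) = 748104/(-1870) + 342418289943/(2100473*(-2100891 - 2491893)) = 748104*(-1/1870) + (342418289943/2100473)/(-4592784) = -374052/935 + (342418289943/2100473)*(-1/4592784) = -374052/935 - 114139429981/3215672928944 = -1202935610784393323/3006654188562640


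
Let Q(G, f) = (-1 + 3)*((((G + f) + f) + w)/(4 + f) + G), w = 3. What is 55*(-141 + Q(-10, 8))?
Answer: -17545/2 ≈ -8772.5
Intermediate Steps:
Q(G, f) = 2*G + 2*(3 + G + 2*f)/(4 + f) (Q(G, f) = (-1 + 3)*((((G + f) + f) + 3)/(4 + f) + G) = 2*(((G + 2*f) + 3)/(4 + f) + G) = 2*((3 + G + 2*f)/(4 + f) + G) = 2*(G + (3 + G + 2*f)/(4 + f)) = 2*G + 2*(3 + G + 2*f)/(4 + f))
55*(-141 + Q(-10, 8)) = 55*(-141 + 2*(3 + 2*8 + 5*(-10) - 10*8)/(4 + 8)) = 55*(-141 + 2*(3 + 16 - 50 - 80)/12) = 55*(-141 + 2*(1/12)*(-111)) = 55*(-141 - 37/2) = 55*(-319/2) = -17545/2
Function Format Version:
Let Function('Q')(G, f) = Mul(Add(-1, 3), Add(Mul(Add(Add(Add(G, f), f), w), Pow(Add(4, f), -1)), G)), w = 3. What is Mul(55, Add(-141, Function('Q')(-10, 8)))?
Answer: Rational(-17545, 2) ≈ -8772.5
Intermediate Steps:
Function('Q')(G, f) = Add(Mul(2, G), Mul(2, Pow(Add(4, f), -1), Add(3, G, Mul(2, f)))) (Function('Q')(G, f) = Mul(Add(-1, 3), Add(Mul(Add(Add(Add(G, f), f), 3), Pow(Add(4, f), -1)), G)) = Mul(2, Add(Mul(Add(Add(G, Mul(2, f)), 3), Pow(Add(4, f), -1)), G)) = Mul(2, Add(Mul(Add(3, G, Mul(2, f)), Pow(Add(4, f), -1)), G)) = Mul(2, Add(Mul(Pow(Add(4, f), -1), Add(3, G, Mul(2, f))), G)) = Mul(2, Add(G, Mul(Pow(Add(4, f), -1), Add(3, G, Mul(2, f))))) = Add(Mul(2, G), Mul(2, Pow(Add(4, f), -1), Add(3, G, Mul(2, f)))))
Mul(55, Add(-141, Function('Q')(-10, 8))) = Mul(55, Add(-141, Mul(2, Pow(Add(4, 8), -1), Add(3, Mul(2, 8), Mul(5, -10), Mul(-10, 8))))) = Mul(55, Add(-141, Mul(2, Pow(12, -1), Add(3, 16, -50, -80)))) = Mul(55, Add(-141, Mul(2, Rational(1, 12), -111))) = Mul(55, Add(-141, Rational(-37, 2))) = Mul(55, Rational(-319, 2)) = Rational(-17545, 2)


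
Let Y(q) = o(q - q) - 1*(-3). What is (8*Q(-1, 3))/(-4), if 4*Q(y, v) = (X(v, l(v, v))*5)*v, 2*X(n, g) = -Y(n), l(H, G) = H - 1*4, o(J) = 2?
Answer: 75/4 ≈ 18.750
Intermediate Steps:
Y(q) = 5 (Y(q) = 2 - 1*(-3) = 2 + 3 = 5)
l(H, G) = -4 + H (l(H, G) = H - 4 = -4 + H)
X(n, g) = -5/2 (X(n, g) = (-1*5)/2 = (1/2)*(-5) = -5/2)
Q(y, v) = -25*v/8 (Q(y, v) = ((-5/2*5)*v)/4 = (-25*v/2)/4 = -25*v/8)
(8*Q(-1, 3))/(-4) = (8*(-25/8*3))/(-4) = (8*(-75/8))*(-1/4) = -75*(-1/4) = 75/4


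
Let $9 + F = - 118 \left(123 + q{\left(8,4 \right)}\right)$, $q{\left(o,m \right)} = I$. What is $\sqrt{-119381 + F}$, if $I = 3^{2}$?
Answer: $i \sqrt{134966} \approx 367.38 i$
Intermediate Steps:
$I = 9$
$q{\left(o,m \right)} = 9$
$F = -15585$ ($F = -9 - 118 \left(123 + 9\right) = -9 - 15576 = -15585$)
$\sqrt{-119381 + F} = \sqrt{-119381 - 15585} = \sqrt{-134966} = i \sqrt{134966}$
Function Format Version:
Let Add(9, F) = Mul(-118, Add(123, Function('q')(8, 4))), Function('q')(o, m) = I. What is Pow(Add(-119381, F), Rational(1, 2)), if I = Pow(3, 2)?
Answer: Mul(I, Pow(134966, Rational(1, 2))) ≈ Mul(367.38, I)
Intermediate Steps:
I = 9
Function('q')(o, m) = 9
F = -15585 (F = Add(-9, Mul(-118, Add(123, 9))) = Add(-9, Mul(-118, 132)) = Add(-9, -15576) = -15585)
Pow(Add(-119381, F), Rational(1, 2)) = Pow(Add(-119381, -15585), Rational(1, 2)) = Pow(-134966, Rational(1, 2)) = Mul(I, Pow(134966, Rational(1, 2)))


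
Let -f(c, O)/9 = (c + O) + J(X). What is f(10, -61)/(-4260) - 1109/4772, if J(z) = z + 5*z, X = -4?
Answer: -33106/84703 ≈ -0.39085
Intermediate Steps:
J(z) = 6*z
f(c, O) = 216 - 9*O - 9*c (f(c, O) = -9*((c + O) + 6*(-4)) = -9*((O + c) - 24) = -9*(-24 + O + c) = 216 - 9*O - 9*c)
f(10, -61)/(-4260) - 1109/4772 = (216 - 9*(-61) - 9*10)/(-4260) - 1109/4772 = (216 + 549 - 90)*(-1/4260) - 1109*1/4772 = 675*(-1/4260) - 1109/4772 = -45/284 - 1109/4772 = -33106/84703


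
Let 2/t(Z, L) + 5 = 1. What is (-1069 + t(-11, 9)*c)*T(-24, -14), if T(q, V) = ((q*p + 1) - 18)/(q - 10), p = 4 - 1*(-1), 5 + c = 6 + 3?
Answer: -8631/2 ≈ -4315.5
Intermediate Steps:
c = 4 (c = -5 + (6 + 3) = -5 + 9 = 4)
p = 5 (p = 4 + 1 = 5)
t(Z, L) = -½ (t(Z, L) = 2/(-5 + 1) = 2/(-4) = 2*(-¼) = -½)
T(q, V) = (-17 + 5*q)/(-10 + q) (T(q, V) = ((q*5 + 1) - 18)/(q - 10) = ((5*q + 1) - 18)/(-10 + q) = ((1 + 5*q) - 18)/(-10 + q) = (-17 + 5*q)/(-10 + q))
(-1069 + t(-11, 9)*c)*T(-24, -14) = (-1069 - ½*4)*((-17 + 5*(-24))/(-10 - 24)) = (-1069 - 2)*((-17 - 120)/(-34)) = -(-63)*(-137)/2 = -1071*137/34 = -8631/2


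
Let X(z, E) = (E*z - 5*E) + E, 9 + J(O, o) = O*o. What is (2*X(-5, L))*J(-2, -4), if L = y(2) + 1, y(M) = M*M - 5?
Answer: 0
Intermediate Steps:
y(M) = -5 + M² (y(M) = M² - 5 = -5 + M²)
J(O, o) = -9 + O*o
L = 0 (L = (-5 + 2²) + 1 = (-5 + 4) + 1 = -1 + 1 = 0)
X(z, E) = -4*E + E*z (X(z, E) = (-5*E + E*z) + E = -4*E + E*z)
(2*X(-5, L))*J(-2, -4) = (2*(0*(-4 - 5)))*(-9 - 2*(-4)) = (2*(0*(-9)))*(-9 + 8) = (2*0)*(-1) = 0*(-1) = 0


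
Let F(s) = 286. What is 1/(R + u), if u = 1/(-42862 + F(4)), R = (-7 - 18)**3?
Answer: -42576/665250001 ≈ -6.4000e-5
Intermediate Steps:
R = -15625 (R = (-25)**3 = -15625)
u = -1/42576 (u = 1/(-42862 + 286) = 1/(-42576) = -1/42576 ≈ -2.3487e-5)
1/(R + u) = 1/(-15625 - 1/42576) = 1/(-665250001/42576) = -42576/665250001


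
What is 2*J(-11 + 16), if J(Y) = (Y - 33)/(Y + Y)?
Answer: -28/5 ≈ -5.6000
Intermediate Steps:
J(Y) = (-33 + Y)/(2*Y) (J(Y) = (-33 + Y)/((2*Y)) = (-33 + Y)*(1/(2*Y)) = (-33 + Y)/(2*Y))
2*J(-11 + 16) = 2*((-33 + (-11 + 16))/(2*(-11 + 16))) = 2*((1/2)*(-33 + 5)/5) = 2*((1/2)*(1/5)*(-28)) = 2*(-14/5) = -28/5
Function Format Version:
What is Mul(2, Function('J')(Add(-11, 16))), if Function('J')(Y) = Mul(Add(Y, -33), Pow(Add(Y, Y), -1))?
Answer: Rational(-28, 5) ≈ -5.6000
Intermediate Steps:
Function('J')(Y) = Mul(Rational(1, 2), Pow(Y, -1), Add(-33, Y)) (Function('J')(Y) = Mul(Add(-33, Y), Pow(Mul(2, Y), -1)) = Mul(Add(-33, Y), Mul(Rational(1, 2), Pow(Y, -1))) = Mul(Rational(1, 2), Pow(Y, -1), Add(-33, Y)))
Mul(2, Function('J')(Add(-11, 16))) = Mul(2, Mul(Rational(1, 2), Pow(Add(-11, 16), -1), Add(-33, Add(-11, 16)))) = Mul(2, Mul(Rational(1, 2), Pow(5, -1), Add(-33, 5))) = Mul(2, Mul(Rational(1, 2), Rational(1, 5), -28)) = Mul(2, Rational(-14, 5)) = Rational(-28, 5)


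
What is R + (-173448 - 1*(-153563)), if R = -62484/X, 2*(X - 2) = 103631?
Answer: -686968981/34545 ≈ -19886.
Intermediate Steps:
X = 103635/2 (X = 2 + (½)*103631 = 2 + 103631/2 = 103635/2 ≈ 51818.)
R = -41656/34545 (R = -62484/103635/2 = -62484*2/103635 = -41656/34545 ≈ -1.2058)
R + (-173448 - 1*(-153563)) = -41656/34545 + (-173448 - 1*(-153563)) = -41656/34545 + (-173448 + 153563) = -41656/34545 - 19885 = -686968981/34545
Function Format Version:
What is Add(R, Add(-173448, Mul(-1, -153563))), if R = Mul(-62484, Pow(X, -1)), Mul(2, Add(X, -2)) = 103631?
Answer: Rational(-686968981, 34545) ≈ -19886.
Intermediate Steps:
X = Rational(103635, 2) (X = Add(2, Mul(Rational(1, 2), 103631)) = Add(2, Rational(103631, 2)) = Rational(103635, 2) ≈ 51818.)
R = Rational(-41656, 34545) (R = Mul(-62484, Pow(Rational(103635, 2), -1)) = Mul(-62484, Rational(2, 103635)) = Rational(-41656, 34545) ≈ -1.2058)
Add(R, Add(-173448, Mul(-1, -153563))) = Add(Rational(-41656, 34545), Add(-173448, Mul(-1, -153563))) = Add(Rational(-41656, 34545), Add(-173448, 153563)) = Add(Rational(-41656, 34545), -19885) = Rational(-686968981, 34545)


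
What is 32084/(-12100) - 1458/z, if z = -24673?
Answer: -17590153/6785075 ≈ -2.5925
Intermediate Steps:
32084/(-12100) - 1458/z = 32084/(-12100) - 1458/(-24673) = 32084*(-1/12100) - 1458*(-1/24673) = -8021/3025 + 1458/24673 = -17590153/6785075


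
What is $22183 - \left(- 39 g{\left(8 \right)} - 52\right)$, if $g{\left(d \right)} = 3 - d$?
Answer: $22040$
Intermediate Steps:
$22183 - \left(- 39 g{\left(8 \right)} - 52\right) = 22183 - \left(- 39 \left(3 - 8\right) - 52\right) = 22183 - \left(\left(-39\right) \left(-5\right) - 52\right) = 22183 - \left(195 - 52\right) = 22183 - 143 = 22040$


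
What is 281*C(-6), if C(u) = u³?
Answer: -60696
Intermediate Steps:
281*C(-6) = 281*(-6)³ = 281*(-216) = -60696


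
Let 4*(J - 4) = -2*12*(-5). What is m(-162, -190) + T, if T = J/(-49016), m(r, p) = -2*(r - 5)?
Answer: 8185655/24508 ≈ 334.00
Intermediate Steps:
J = 34 (J = 4 + (-2*12*(-5))/4 = 4 + (-24*(-5))/4 = 4 + (1/4)*120 = 4 + 30 = 34)
m(r, p) = 10 - 2*r (m(r, p) = -2*(-5 + r) = 10 - 2*r)
T = -17/24508 (T = 34/(-49016) = 34*(-1/49016) = -17/24508 ≈ -0.00069365)
m(-162, -190) + T = (10 - 2*(-162)) - 17/24508 = (10 + 324) - 17/24508 = 334 - 17/24508 = 8185655/24508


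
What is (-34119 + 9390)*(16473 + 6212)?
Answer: -560977365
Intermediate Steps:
(-34119 + 9390)*(16473 + 6212) = -24729*22685 = -560977365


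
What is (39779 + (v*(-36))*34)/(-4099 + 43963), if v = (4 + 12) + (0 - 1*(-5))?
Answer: 14075/39864 ≈ 0.35308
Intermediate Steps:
v = 21 (v = 16 + (0 + 5) = 16 + 5 = 21)
(39779 + (v*(-36))*34)/(-4099 + 43963) = (39779 + (21*(-36))*34)/(-4099 + 43963) = (39779 - 756*34)/39864 = (39779 - 25704)*(1/39864) = 14075*(1/39864) = 14075/39864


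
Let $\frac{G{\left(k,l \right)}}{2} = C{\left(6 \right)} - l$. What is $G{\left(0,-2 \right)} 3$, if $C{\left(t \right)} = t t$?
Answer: $228$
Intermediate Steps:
$C{\left(t \right)} = t^{2}$
$G{\left(k,l \right)} = 72 - 2 l$ ($G{\left(k,l \right)} = 2 \left(6^{2} - l\right) = 2 \left(36 - l\right) = 72 - 2 l$)
$G{\left(0,-2 \right)} 3 = \left(72 - -4\right) 3 = \left(72 + 4\right) 3 = 76 \cdot 3 = 228$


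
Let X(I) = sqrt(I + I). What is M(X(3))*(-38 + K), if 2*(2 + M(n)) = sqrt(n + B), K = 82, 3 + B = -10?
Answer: -88 + 22*I*sqrt(13 - sqrt(6)) ≈ -88.0 + 71.459*I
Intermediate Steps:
X(I) = sqrt(2)*sqrt(I) (X(I) = sqrt(2*I) = sqrt(2)*sqrt(I))
B = -13 (B = -3 - 10 = -13)
M(n) = -2 + sqrt(-13 + n)/2 (M(n) = -2 + sqrt(n - 13)/2 = -2 + sqrt(-13 + n)/2)
M(X(3))*(-38 + K) = (-2 + sqrt(-13 + sqrt(2)*sqrt(3))/2)*(-38 + 82) = (-2 + sqrt(-13 + sqrt(6))/2)*44 = -88 + 22*sqrt(-13 + sqrt(6))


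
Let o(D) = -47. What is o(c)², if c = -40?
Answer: 2209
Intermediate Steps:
o(c)² = (-47)² = 2209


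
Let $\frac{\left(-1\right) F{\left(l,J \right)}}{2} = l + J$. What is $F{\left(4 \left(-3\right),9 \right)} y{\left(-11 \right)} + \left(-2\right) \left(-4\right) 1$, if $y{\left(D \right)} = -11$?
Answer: $-58$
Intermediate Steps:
$F{\left(l,J \right)} = - 2 J - 2 l$ ($F{\left(l,J \right)} = - 2 \left(l + J\right) = - 2 \left(J + l\right) = - 2 J - 2 l$)
$F{\left(4 \left(-3\right),9 \right)} y{\left(-11 \right)} + \left(-2\right) \left(-4\right) 1 = \left(\left(-2\right) 9 - 2 \cdot 4 \left(-3\right)\right) \left(-11\right) + \left(-2\right) \left(-4\right) 1 = \left(-18 - -24\right) \left(-11\right) + 8 \cdot 1 = \left(-18 + 24\right) \left(-11\right) + 8 = 6 \left(-11\right) + 8 = -66 + 8 = -58$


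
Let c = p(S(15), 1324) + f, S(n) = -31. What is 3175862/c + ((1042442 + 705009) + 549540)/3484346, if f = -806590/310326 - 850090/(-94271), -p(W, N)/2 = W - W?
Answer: 161863809653280170123071/327122568858036850 ≈ 4.9481e+5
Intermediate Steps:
p(W, N) = 0 (p(W, N) = -2*(W - W) = -2*0 = 0)
f = 93883491725/14627371173 (f = -806590*1/310326 - 850090*(-1/94271) = -403295/155163 + 850090/94271 = 93883491725/14627371173 ≈ 6.4183)
c = 93883491725/14627371173 (c = 0 + 93883491725/14627371173 = 93883491725/14627371173 ≈ 6.4183)
3175862/c + ((1042442 + 705009) + 549540)/3484346 = 3175862/(93883491725/14627371173) + ((1042442 + 705009) + 549540)/3484346 = 3175862*(14627371173/93883491725) + (1747451 + 549540)*(1/3484346) = 46454512268226126/93883491725 + 2296991*(1/3484346) = 46454512268226126/93883491725 + 2296991/3484346 = 161863809653280170123071/327122568858036850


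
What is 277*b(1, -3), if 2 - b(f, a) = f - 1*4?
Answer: 1385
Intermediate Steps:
b(f, a) = 6 - f (b(f, a) = 2 - (f - 1*4) = 2 - (f - 4) = 2 - (-4 + f) = 2 + (4 - f) = 6 - f)
277*b(1, -3) = 277*(6 - 1*1) = 277*(6 - 1) = 277*5 = 1385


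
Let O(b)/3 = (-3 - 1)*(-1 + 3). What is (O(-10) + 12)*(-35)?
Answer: 420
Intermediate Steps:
O(b) = -24 (O(b) = 3*((-3 - 1)*(-1 + 3)) = 3*(-4*2) = 3*(-8) = -24)
(O(-10) + 12)*(-35) = (-24 + 12)*(-35) = -12*(-35) = 420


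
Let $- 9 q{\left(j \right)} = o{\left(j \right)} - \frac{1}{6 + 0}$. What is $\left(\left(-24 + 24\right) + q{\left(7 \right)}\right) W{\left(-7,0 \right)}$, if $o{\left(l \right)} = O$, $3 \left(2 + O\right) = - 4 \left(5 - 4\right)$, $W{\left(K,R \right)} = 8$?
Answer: $\frac{28}{9} \approx 3.1111$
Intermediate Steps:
$O = - \frac{10}{3}$ ($O = -2 + \frac{\left(-4\right) \left(5 - 4\right)}{3} = -2 + \frac{\left(-4\right) 1}{3} = -2 + \frac{1}{3} \left(-4\right) = -2 - \frac{4}{3} = - \frac{10}{3} \approx -3.3333$)
$o{\left(l \right)} = - \frac{10}{3}$
$q{\left(j \right)} = \frac{7}{18}$ ($q{\left(j \right)} = - \frac{- \frac{10}{3} - \frac{1}{6 + 0}}{9} = - \frac{- \frac{10}{3} - \frac{1}{6}}{9} = \left(- \frac{1}{9}\right) \left(- \frac{7}{2}\right) = \frac{7}{18}$)
$\left(\left(-24 + 24\right) + q{\left(7 \right)}\right) W{\left(-7,0 \right)} = \left(\left(-24 + 24\right) + \frac{7}{18}\right) 8 = \left(0 + \frac{7}{18}\right) 8 = \frac{7}{18} \cdot 8 = \frac{28}{9}$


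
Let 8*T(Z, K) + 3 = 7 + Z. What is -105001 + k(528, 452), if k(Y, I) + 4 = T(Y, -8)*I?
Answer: -74947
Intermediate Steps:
T(Z, K) = ½ + Z/8 (T(Z, K) = -3/8 + (7 + Z)/8 = -3/8 + (7/8 + Z/8) = ½ + Z/8)
k(Y, I) = -4 + I*(½ + Y/8) (k(Y, I) = -4 + (½ + Y/8)*I = -4 + I*(½ + Y/8))
-105001 + k(528, 452) = -105001 + (-4 + (⅛)*452*(4 + 528)) = -105001 + (-4 + (⅛)*452*532) = -105001 + (-4 + 30058) = -105001 + 30054 = -74947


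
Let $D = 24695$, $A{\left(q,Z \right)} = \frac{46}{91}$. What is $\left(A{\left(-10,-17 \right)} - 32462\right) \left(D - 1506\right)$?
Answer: $- \frac{68500213244}{91} \approx -7.5275 \cdot 10^{8}$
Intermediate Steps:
$A{\left(q,Z \right)} = \frac{46}{91}$ ($A{\left(q,Z \right)} = 46 \cdot \frac{1}{91} = \frac{46}{91}$)
$\left(A{\left(-10,-17 \right)} - 32462\right) \left(D - 1506\right) = \left(\frac{46}{91} - 32462\right) \left(24695 - 1506\right) = \left(- \frac{2953996}{91}\right) 23189 = - \frac{68500213244}{91}$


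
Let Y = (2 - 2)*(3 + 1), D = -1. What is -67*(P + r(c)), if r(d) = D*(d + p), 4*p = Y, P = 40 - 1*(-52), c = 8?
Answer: -5628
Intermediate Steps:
Y = 0 (Y = 0*4 = 0)
P = 92 (P = 40 + 52 = 92)
p = 0 (p = (1/4)*0 = 0)
r(d) = -d (r(d) = -(d + 0) = -d)
-67*(P + r(c)) = -67*(92 - 1*8) = -67*(92 - 8) = -67*84 = -5628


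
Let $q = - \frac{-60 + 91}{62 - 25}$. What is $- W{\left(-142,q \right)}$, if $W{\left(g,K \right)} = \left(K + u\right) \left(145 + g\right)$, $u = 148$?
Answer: $- \frac{16335}{37} \approx -441.49$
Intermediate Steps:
$q = - \frac{31}{37} \approx -0.83784$
$W{\left(g,K \right)} = \left(145 + g\right) \left(148 + K\right)$ ($W{\left(g,K \right)} = \left(K + 148\right) \left(145 + g\right) = \left(148 + K\right) \left(145 + g\right) = \left(145 + g\right) \left(148 + K\right)$)
$- W{\left(-142,q \right)} = - (21460 + 145 \left(- \frac{31}{37}\right) + 148 \left(-142\right) - - \frac{4402}{37}) = - (21460 - \frac{4495}{37} - 21016 + \frac{4402}{37}) = \left(-1\right) \frac{16335}{37} = - \frac{16335}{37}$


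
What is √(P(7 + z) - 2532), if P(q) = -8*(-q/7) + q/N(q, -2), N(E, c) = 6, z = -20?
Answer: I*√4496478/42 ≈ 50.488*I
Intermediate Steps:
P(q) = 55*q/42 (P(q) = -8*(-q/7) + q/6 = -(-8)*q/7 + q*(⅙) = 8*q/7 + q/6 = 55*q/42)
√(P(7 + z) - 2532) = √(55*(7 - 20)/42 - 2532) = √((55/42)*(-13) - 2532) = √(-715/42 - 2532) = √(-107059/42) = I*√4496478/42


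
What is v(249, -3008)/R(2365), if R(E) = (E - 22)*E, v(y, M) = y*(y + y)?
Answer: 41334/1847065 ≈ 0.022378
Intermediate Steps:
v(y, M) = 2*y**2 (v(y, M) = y*(2*y) = 2*y**2)
R(E) = E*(-22 + E) (R(E) = (-22 + E)*E = E*(-22 + E))
v(249, -3008)/R(2365) = (2*249**2)/((2365*(-22 + 2365))) = (2*62001)/((2365*2343)) = 124002/5541195 = 124002*(1/5541195) = 41334/1847065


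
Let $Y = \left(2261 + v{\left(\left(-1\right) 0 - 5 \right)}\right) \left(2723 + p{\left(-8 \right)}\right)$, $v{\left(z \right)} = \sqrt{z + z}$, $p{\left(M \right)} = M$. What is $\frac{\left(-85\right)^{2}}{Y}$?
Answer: $\frac{3267145}{2775887133} - \frac{1445 i \sqrt{10}}{2775887133} \approx 0.001177 - 1.6461 \cdot 10^{-6} i$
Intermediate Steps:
$v{\left(z \right)} = \sqrt{2} \sqrt{z}$ ($v{\left(z \right)} = \sqrt{2 z} = \sqrt{2} \sqrt{z}$)
$Y = 6138615 + 2715 i \sqrt{10}$ ($Y = \left(2261 + \sqrt{2} \sqrt{\left(-1\right) 0 - 5}\right) \left(2723 - 8\right) = \left(2261 + \sqrt{2} \sqrt{0 - 5}\right) 2715 = \left(2261 + \sqrt{2} \sqrt{-5}\right) 2715 = \left(2261 + \sqrt{2} i \sqrt{5}\right) 2715 = \left(2261 + i \sqrt{10}\right) 2715 = 6138615 + 2715 i \sqrt{10} \approx 6.1386 \cdot 10^{6} + 8585.6 i$)
$\frac{\left(-85\right)^{2}}{Y} = \frac{\left(-85\right)^{2}}{6138615 + 2715 i \sqrt{10}} = \frac{7225}{6138615 + 2715 i \sqrt{10}}$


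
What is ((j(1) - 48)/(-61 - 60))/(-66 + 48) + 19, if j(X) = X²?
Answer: 41335/2178 ≈ 18.978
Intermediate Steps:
((j(1) - 48)/(-61 - 60))/(-66 + 48) + 19 = ((1² - 48)/(-61 - 60))/(-66 + 48) + 19 = ((1 - 48)/(-121))/(-18) + 19 = -(-47)*(-1)/(18*121) + 19 = -1/18*47/121 + 19 = -47/2178 + 19 = 41335/2178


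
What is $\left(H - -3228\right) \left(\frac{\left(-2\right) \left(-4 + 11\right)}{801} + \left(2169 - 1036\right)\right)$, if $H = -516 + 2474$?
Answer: $\frac{4706393534}{801} \approx 5.8756 \cdot 10^{6}$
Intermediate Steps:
$H = 1958$
$\left(H - -3228\right) \left(\frac{\left(-2\right) \left(-4 + 11\right)}{801} + \left(2169 - 1036\right)\right) = \left(1958 - -3228\right) \left(\frac{\left(-2\right) \left(-4 + 11\right)}{801} + \left(2169 - 1036\right)\right) = \left(1958 + 3228\right) \left(\left(-2\right) 7 \cdot \frac{1}{801} + \left(2169 - 1036\right)\right) = 5186 \left(\left(-14\right) \frac{1}{801} + 1133\right) = 5186 \left(- \frac{14}{801} + 1133\right) = 5186 \cdot \frac{907519}{801} = \frac{4706393534}{801}$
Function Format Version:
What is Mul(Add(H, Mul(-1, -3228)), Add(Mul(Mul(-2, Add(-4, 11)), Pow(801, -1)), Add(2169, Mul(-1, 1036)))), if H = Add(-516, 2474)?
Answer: Rational(4706393534, 801) ≈ 5.8756e+6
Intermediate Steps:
H = 1958
Mul(Add(H, Mul(-1, -3228)), Add(Mul(Mul(-2, Add(-4, 11)), Pow(801, -1)), Add(2169, Mul(-1, 1036)))) = Mul(Add(1958, Mul(-1, -3228)), Add(Mul(Mul(-2, Add(-4, 11)), Pow(801, -1)), Add(2169, Mul(-1, 1036)))) = Mul(Add(1958, 3228), Add(Mul(Mul(-2, 7), Rational(1, 801)), Add(2169, -1036))) = Mul(5186, Add(Mul(-14, Rational(1, 801)), 1133)) = Mul(5186, Add(Rational(-14, 801), 1133)) = Mul(5186, Rational(907519, 801)) = Rational(4706393534, 801)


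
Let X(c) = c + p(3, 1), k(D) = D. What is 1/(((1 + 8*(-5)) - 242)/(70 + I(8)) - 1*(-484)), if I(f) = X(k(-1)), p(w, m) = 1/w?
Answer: 208/99829 ≈ 0.0020836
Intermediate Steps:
X(c) = 1/3 + c (X(c) = c + 1/3 = 1/3 + c)
I(f) = -2/3 (I(f) = 1/3 - 1 = -2/3)
1/(((1 + 8*(-5)) - 242)/(70 + I(8)) - 1*(-484)) = 1/(((1 + 8*(-5)) - 242)/(70 - 2/3) - 1*(-484)) = 1/(((1 - 40) - 242)/(208/3) + 484) = 1/((-39 - 242)*(3/208) + 484) = 1/(-281*3/208 + 484) = 1/(-843/208 + 484) = 1/(99829/208) = 208/99829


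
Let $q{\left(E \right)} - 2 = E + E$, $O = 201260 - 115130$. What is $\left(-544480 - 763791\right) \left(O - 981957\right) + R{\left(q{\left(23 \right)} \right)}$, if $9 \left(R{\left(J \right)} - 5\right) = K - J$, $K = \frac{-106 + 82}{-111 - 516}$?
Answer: $\frac{2204502816504458}{1881} \approx 1.172 \cdot 10^{12}$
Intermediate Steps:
$K = \frac{8}{209}$ ($K = - \frac{24}{-627} = \left(-24\right) \left(- \frac{1}{627}\right) = \frac{8}{209} \approx 0.038278$)
$O = 86130$ ($O = 201260 - 115130 = 86130$)
$q{\left(E \right)} = 2 + 2 E$ ($q{\left(E \right)} = 2 + \left(E + E\right) = 2 + 2 E$)
$R{\left(J \right)} = \frac{9413}{1881} - \frac{J}{9}$ ($R{\left(J \right)} = 5 + \frac{\frac{8}{209} - J}{9} = 5 - \left(- \frac{8}{1881} + \frac{J}{9}\right) = \frac{9413}{1881} - \frac{J}{9}$)
$\left(-544480 - 763791\right) \left(O - 981957\right) + R{\left(q{\left(23 \right)} \right)} = \left(-544480 - 763791\right) \left(86130 - 981957\right) + \left(\frac{9413}{1881} - \frac{2 + 2 \cdot 23}{9}\right) = \left(-1308271\right) \left(-895827\right) + \left(\frac{9413}{1881} - \frac{2 + 46}{9}\right) = 1171984485117 + \left(\frac{9413}{1881} - \frac{16}{3}\right) = 1171984485117 - \frac{619}{1881} = \frac{2204502816504458}{1881}$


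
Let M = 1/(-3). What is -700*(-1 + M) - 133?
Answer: 2401/3 ≈ 800.33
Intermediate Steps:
M = -⅓ ≈ -0.33333
-700*(-1 + M) - 133 = -700*(-1 - ⅓) - 133 = -700*(-4)/3 - 133 = -140*(-20/3) - 133 = 2800/3 - 133 = 2401/3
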